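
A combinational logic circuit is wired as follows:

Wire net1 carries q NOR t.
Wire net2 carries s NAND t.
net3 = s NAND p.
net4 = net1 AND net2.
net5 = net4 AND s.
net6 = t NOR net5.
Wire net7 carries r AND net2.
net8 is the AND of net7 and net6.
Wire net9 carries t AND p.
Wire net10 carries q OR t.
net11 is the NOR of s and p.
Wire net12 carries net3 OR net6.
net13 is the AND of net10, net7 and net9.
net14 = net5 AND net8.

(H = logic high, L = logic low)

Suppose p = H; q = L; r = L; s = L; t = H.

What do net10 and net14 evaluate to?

net10 = H, net14 = L

net1 = q NOR t = L NOR H = L
net2 = s NAND t = L NAND H = H
net4 = net1 AND net2 = L AND H = L
net5 = net4 AND s = L AND L = L
net6 = t NOR net5 = H NOR L = L
net7 = r AND net2 = L AND H = L
net8 = net7 AND net6 = L AND L = L
net10 = q OR t = L OR H = H
net14 = net5 AND net8 = L AND L = L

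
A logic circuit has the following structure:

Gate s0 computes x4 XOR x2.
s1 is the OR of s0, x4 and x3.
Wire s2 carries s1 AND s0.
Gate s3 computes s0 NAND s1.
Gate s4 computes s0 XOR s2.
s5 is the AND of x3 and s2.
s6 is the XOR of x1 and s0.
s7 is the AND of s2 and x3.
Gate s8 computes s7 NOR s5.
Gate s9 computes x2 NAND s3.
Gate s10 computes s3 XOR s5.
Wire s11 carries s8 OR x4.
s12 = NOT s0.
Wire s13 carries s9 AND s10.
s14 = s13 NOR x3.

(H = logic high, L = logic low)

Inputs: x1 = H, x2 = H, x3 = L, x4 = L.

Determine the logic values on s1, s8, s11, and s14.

s1 = H  s8 = H  s11 = H  s14 = H

s0 = x4 XOR x2 = L XOR H = H
s1 = s0 OR x4 OR x3 = H OR L OR L = H
s2 = s1 AND s0 = H AND H = H
s3 = s0 NAND s1 = H NAND H = L
s5 = x3 AND s2 = L AND H = L
s7 = s2 AND x3 = H AND L = L
s8 = s7 NOR s5 = L NOR L = H
s9 = x2 NAND s3 = H NAND L = H
s10 = s3 XOR s5 = L XOR L = L
s11 = s8 OR x4 = H OR L = H
s13 = s9 AND s10 = H AND L = L
s14 = s13 NOR x3 = L NOR L = H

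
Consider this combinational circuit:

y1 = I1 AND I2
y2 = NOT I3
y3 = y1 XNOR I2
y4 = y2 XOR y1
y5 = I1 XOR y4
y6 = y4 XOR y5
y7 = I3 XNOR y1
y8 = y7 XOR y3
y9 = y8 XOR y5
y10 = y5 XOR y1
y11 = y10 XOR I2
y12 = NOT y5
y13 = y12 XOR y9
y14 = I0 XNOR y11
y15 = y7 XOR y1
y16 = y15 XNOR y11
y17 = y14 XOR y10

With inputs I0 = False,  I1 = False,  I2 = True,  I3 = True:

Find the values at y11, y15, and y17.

y11 = True; y15 = False; y17 = False

y1 = I1 AND I2 = False AND True = False
y2 = NOT I3 = NOT True = False
y4 = y2 XOR y1 = False XOR False = False
y5 = I1 XOR y4 = False XOR False = False
y7 = I3 XNOR y1 = True XNOR False = False
y10 = y5 XOR y1 = False XOR False = False
y11 = y10 XOR I2 = False XOR True = True
y14 = I0 XNOR y11 = False XNOR True = False
y15 = y7 XOR y1 = False XOR False = False
y17 = y14 XOR y10 = False XOR False = False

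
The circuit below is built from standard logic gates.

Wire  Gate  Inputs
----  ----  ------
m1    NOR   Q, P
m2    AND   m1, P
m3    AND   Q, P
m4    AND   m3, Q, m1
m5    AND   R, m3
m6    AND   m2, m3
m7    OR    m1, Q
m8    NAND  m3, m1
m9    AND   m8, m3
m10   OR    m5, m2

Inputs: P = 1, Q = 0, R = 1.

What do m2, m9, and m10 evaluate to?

m2 = 0  m9 = 0  m10 = 0

m1 = Q NOR P = 0 NOR 1 = 0
m2 = m1 AND P = 0 AND 1 = 0
m3 = Q AND P = 0 AND 1 = 0
m5 = R AND m3 = 1 AND 0 = 0
m8 = m3 NAND m1 = 0 NAND 0 = 1
m9 = m8 AND m3 = 1 AND 0 = 0
m10 = m5 OR m2 = 0 OR 0 = 0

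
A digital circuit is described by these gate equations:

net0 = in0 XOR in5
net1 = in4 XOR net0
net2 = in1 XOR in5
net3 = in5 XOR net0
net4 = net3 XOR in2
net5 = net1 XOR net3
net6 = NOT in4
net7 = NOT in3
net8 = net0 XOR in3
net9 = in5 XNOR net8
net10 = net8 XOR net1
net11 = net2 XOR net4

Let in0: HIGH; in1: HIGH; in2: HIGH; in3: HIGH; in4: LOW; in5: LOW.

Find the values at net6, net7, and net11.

net6 = HIGH, net7 = LOW, net11 = HIGH

net0 = in0 XOR in5 = HIGH XOR LOW = HIGH
net2 = in1 XOR in5 = HIGH XOR LOW = HIGH
net3 = in5 XOR net0 = LOW XOR HIGH = HIGH
net4 = net3 XOR in2 = HIGH XOR HIGH = LOW
net6 = NOT in4 = NOT LOW = HIGH
net7 = NOT in3 = NOT HIGH = LOW
net11 = net2 XOR net4 = HIGH XOR LOW = HIGH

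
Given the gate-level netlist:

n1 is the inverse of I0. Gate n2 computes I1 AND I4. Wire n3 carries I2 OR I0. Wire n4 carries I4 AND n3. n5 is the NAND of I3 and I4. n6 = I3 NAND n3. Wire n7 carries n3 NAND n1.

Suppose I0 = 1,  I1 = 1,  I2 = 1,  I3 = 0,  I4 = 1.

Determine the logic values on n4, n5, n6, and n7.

n1 = NOT I0 = NOT 1 = 0
n3 = I2 OR I0 = 1 OR 1 = 1
n4 = I4 AND n3 = 1 AND 1 = 1
n5 = I3 NAND I4 = 0 NAND 1 = 1
n6 = I3 NAND n3 = 0 NAND 1 = 1
n7 = n3 NAND n1 = 1 NAND 0 = 1

n4 = 1  n5 = 1  n6 = 1  n7 = 1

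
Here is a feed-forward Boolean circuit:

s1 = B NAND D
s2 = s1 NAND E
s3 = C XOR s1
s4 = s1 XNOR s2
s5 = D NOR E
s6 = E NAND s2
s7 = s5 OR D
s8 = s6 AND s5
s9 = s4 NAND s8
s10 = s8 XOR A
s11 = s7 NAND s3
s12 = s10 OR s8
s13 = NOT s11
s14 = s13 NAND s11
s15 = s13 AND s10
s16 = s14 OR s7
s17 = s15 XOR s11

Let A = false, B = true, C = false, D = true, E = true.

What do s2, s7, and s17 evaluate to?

s2 = true, s7 = true, s17 = true

s1 = B NAND D = true NAND true = false
s2 = s1 NAND E = false NAND true = true
s3 = C XOR s1 = false XOR false = false
s5 = D NOR E = true NOR true = false
s6 = E NAND s2 = true NAND true = false
s7 = s5 OR D = false OR true = true
s8 = s6 AND s5 = false AND false = false
s10 = s8 XOR A = false XOR false = false
s11 = s7 NAND s3 = true NAND false = true
s13 = NOT s11 = NOT true = false
s15 = s13 AND s10 = false AND false = false
s17 = s15 XOR s11 = false XOR true = true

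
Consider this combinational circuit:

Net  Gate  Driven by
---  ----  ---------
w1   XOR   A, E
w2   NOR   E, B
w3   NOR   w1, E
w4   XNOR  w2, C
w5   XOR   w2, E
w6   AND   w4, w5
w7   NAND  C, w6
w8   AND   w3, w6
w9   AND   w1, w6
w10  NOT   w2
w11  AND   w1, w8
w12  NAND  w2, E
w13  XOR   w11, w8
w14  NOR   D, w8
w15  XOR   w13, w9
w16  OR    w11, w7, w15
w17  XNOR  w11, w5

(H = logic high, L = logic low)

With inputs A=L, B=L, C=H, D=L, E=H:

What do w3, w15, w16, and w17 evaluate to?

w1 = A XOR E = L XOR H = H
w2 = E NOR B = H NOR L = L
w3 = w1 NOR E = H NOR H = L
w4 = w2 XNOR C = L XNOR H = L
w5 = w2 XOR E = L XOR H = H
w6 = w4 AND w5 = L AND H = L
w7 = C NAND w6 = H NAND L = H
w8 = w3 AND w6 = L AND L = L
w9 = w1 AND w6 = H AND L = L
w11 = w1 AND w8 = H AND L = L
w13 = w11 XOR w8 = L XOR L = L
w15 = w13 XOR w9 = L XOR L = L
w16 = w11 OR w7 OR w15 = L OR H OR L = H
w17 = w11 XNOR w5 = L XNOR H = L

w3 = L; w15 = L; w16 = H; w17 = L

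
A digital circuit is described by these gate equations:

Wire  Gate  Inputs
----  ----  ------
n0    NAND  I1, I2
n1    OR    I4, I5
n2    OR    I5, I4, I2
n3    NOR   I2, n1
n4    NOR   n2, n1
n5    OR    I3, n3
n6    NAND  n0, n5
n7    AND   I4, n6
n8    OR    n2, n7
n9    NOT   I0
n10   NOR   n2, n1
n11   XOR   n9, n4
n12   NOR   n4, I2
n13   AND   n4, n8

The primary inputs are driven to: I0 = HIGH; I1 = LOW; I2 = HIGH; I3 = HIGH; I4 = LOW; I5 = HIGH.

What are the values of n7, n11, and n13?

n0 = I1 NAND I2 = LOW NAND HIGH = HIGH
n1 = I4 OR I5 = LOW OR HIGH = HIGH
n2 = I5 OR I4 OR I2 = HIGH OR LOW OR HIGH = HIGH
n3 = I2 NOR n1 = HIGH NOR HIGH = LOW
n4 = n2 NOR n1 = HIGH NOR HIGH = LOW
n5 = I3 OR n3 = HIGH OR LOW = HIGH
n6 = n0 NAND n5 = HIGH NAND HIGH = LOW
n7 = I4 AND n6 = LOW AND LOW = LOW
n8 = n2 OR n7 = HIGH OR LOW = HIGH
n9 = NOT I0 = NOT HIGH = LOW
n11 = n9 XOR n4 = LOW XOR LOW = LOW
n13 = n4 AND n8 = LOW AND HIGH = LOW

n7 = LOW, n11 = LOW, n13 = LOW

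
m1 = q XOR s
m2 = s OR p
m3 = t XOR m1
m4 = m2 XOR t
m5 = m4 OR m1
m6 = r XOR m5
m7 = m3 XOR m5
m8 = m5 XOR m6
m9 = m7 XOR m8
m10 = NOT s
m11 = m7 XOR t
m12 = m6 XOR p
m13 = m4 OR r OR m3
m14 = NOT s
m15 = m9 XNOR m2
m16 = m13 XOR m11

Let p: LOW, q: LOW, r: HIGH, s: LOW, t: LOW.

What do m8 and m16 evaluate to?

m8 = HIGH, m16 = HIGH

m1 = q XOR s = LOW XOR LOW = LOW
m2 = s OR p = LOW OR LOW = LOW
m3 = t XOR m1 = LOW XOR LOW = LOW
m4 = m2 XOR t = LOW XOR LOW = LOW
m5 = m4 OR m1 = LOW OR LOW = LOW
m6 = r XOR m5 = HIGH XOR LOW = HIGH
m7 = m3 XOR m5 = LOW XOR LOW = LOW
m8 = m5 XOR m6 = LOW XOR HIGH = HIGH
m11 = m7 XOR t = LOW XOR LOW = LOW
m13 = m4 OR r OR m3 = LOW OR HIGH OR LOW = HIGH
m16 = m13 XOR m11 = HIGH XOR LOW = HIGH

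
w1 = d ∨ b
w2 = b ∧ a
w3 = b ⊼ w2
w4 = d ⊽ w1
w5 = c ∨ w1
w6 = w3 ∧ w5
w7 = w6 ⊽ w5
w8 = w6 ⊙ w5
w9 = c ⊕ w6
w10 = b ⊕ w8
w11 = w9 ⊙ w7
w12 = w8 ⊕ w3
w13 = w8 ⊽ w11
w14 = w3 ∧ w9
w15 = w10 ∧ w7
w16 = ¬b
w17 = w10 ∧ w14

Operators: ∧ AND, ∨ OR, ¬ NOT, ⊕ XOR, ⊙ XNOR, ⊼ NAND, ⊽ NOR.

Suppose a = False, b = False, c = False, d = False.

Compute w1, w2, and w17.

w1 = d OR b = False OR False = False
w2 = b AND a = False AND False = False
w3 = b NAND w2 = False NAND False = True
w5 = c OR w1 = False OR False = False
w6 = w3 AND w5 = True AND False = False
w8 = w6 XNOR w5 = False XNOR False = True
w9 = c XOR w6 = False XOR False = False
w10 = b XOR w8 = False XOR True = True
w14 = w3 AND w9 = True AND False = False
w17 = w10 AND w14 = True AND False = False

w1 = False, w2 = False, w17 = False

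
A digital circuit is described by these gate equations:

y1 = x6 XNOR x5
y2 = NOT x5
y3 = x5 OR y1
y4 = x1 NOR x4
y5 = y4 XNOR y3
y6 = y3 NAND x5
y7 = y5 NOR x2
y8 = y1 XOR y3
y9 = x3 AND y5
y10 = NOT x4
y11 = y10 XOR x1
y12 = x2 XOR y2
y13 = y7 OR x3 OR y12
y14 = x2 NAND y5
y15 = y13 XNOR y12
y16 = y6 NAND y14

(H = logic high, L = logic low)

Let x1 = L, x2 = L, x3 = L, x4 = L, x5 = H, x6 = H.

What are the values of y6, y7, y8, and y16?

y6 = L  y7 = L  y8 = L  y16 = H

y1 = x6 XNOR x5 = H XNOR H = H
y3 = x5 OR y1 = H OR H = H
y4 = x1 NOR x4 = L NOR L = H
y5 = y4 XNOR y3 = H XNOR H = H
y6 = y3 NAND x5 = H NAND H = L
y7 = y5 NOR x2 = H NOR L = L
y8 = y1 XOR y3 = H XOR H = L
y14 = x2 NAND y5 = L NAND H = H
y16 = y6 NAND y14 = L NAND H = H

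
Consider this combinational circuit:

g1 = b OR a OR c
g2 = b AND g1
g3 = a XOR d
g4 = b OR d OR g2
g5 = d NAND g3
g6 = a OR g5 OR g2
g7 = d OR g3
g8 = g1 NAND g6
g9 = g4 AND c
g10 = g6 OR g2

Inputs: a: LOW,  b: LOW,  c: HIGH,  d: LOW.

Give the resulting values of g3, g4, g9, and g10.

g1 = b OR a OR c = LOW OR LOW OR HIGH = HIGH
g2 = b AND g1 = LOW AND HIGH = LOW
g3 = a XOR d = LOW XOR LOW = LOW
g4 = b OR d OR g2 = LOW OR LOW OR LOW = LOW
g5 = d NAND g3 = LOW NAND LOW = HIGH
g6 = a OR g5 OR g2 = LOW OR HIGH OR LOW = HIGH
g9 = g4 AND c = LOW AND HIGH = LOW
g10 = g6 OR g2 = HIGH OR LOW = HIGH

g3 = LOW, g4 = LOW, g9 = LOW, g10 = HIGH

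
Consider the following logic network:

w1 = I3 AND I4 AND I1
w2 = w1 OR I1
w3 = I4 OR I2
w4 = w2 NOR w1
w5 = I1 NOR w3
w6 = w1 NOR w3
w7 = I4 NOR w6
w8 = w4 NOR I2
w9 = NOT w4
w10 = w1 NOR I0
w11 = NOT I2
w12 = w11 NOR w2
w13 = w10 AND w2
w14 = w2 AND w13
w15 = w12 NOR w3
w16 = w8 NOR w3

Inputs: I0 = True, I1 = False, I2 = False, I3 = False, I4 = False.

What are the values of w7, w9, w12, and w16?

w1 = I3 AND I4 AND I1 = False AND False AND False = False
w2 = w1 OR I1 = False OR False = False
w3 = I4 OR I2 = False OR False = False
w4 = w2 NOR w1 = False NOR False = True
w6 = w1 NOR w3 = False NOR False = True
w7 = I4 NOR w6 = False NOR True = False
w8 = w4 NOR I2 = True NOR False = False
w9 = NOT w4 = NOT True = False
w11 = NOT I2 = NOT False = True
w12 = w11 NOR w2 = True NOR False = False
w16 = w8 NOR w3 = False NOR False = True

w7 = False, w9 = False, w12 = False, w16 = True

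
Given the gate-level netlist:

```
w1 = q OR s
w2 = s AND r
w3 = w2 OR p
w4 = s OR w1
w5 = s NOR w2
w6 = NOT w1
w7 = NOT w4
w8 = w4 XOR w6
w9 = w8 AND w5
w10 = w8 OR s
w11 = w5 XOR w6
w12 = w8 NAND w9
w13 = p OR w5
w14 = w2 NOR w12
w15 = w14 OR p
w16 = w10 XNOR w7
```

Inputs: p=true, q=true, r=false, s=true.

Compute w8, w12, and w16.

w8 = true  w12 = true  w16 = false

w1 = q OR s = true OR true = true
w2 = s AND r = true AND false = false
w4 = s OR w1 = true OR true = true
w5 = s NOR w2 = true NOR false = false
w6 = NOT w1 = NOT true = false
w7 = NOT w4 = NOT true = false
w8 = w4 XOR w6 = true XOR false = true
w9 = w8 AND w5 = true AND false = false
w10 = w8 OR s = true OR true = true
w12 = w8 NAND w9 = true NAND false = true
w16 = w10 XNOR w7 = true XNOR false = false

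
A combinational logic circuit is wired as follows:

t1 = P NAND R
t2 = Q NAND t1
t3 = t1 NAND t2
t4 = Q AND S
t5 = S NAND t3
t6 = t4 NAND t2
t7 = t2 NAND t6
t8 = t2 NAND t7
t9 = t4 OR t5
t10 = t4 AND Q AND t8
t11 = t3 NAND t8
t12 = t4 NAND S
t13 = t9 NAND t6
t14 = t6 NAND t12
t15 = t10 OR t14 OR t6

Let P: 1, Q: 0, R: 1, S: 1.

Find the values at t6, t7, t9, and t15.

t1 = P NAND R = 1 NAND 1 = 0
t2 = Q NAND t1 = 0 NAND 0 = 1
t3 = t1 NAND t2 = 0 NAND 1 = 1
t4 = Q AND S = 0 AND 1 = 0
t5 = S NAND t3 = 1 NAND 1 = 0
t6 = t4 NAND t2 = 0 NAND 1 = 1
t7 = t2 NAND t6 = 1 NAND 1 = 0
t8 = t2 NAND t7 = 1 NAND 0 = 1
t9 = t4 OR t5 = 0 OR 0 = 0
t10 = t4 AND Q AND t8 = 0 AND 0 AND 1 = 0
t12 = t4 NAND S = 0 NAND 1 = 1
t14 = t6 NAND t12 = 1 NAND 1 = 0
t15 = t10 OR t14 OR t6 = 0 OR 0 OR 1 = 1

t6 = 1, t7 = 0, t9 = 0, t15 = 1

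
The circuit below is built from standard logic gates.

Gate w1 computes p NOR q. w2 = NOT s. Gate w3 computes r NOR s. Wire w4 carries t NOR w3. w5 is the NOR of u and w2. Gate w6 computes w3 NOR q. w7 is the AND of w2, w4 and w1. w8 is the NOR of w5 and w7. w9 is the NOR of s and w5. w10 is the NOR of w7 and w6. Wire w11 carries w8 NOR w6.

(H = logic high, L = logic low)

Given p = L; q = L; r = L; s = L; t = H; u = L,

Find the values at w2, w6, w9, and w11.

w2 = H; w6 = L; w9 = H; w11 = L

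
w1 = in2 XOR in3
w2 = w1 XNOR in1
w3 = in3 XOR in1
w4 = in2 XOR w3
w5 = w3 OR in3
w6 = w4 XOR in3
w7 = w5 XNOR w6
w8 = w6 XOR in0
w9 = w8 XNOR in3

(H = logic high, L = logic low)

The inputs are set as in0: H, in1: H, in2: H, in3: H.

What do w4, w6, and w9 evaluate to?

w3 = in3 XOR in1 = H XOR H = L
w4 = in2 XOR w3 = H XOR L = H
w6 = w4 XOR in3 = H XOR H = L
w8 = w6 XOR in0 = L XOR H = H
w9 = w8 XNOR in3 = H XNOR H = H

w4 = H, w6 = L, w9 = H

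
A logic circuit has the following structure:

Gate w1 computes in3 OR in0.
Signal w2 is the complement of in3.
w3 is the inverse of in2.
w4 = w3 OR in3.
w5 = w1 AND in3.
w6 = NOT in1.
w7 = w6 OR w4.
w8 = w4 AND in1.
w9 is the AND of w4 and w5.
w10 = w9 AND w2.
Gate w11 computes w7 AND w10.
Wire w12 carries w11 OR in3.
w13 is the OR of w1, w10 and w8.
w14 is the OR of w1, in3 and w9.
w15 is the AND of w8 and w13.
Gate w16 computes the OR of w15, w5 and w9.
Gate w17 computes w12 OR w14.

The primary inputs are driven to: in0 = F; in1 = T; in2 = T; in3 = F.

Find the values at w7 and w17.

w7 = F, w17 = F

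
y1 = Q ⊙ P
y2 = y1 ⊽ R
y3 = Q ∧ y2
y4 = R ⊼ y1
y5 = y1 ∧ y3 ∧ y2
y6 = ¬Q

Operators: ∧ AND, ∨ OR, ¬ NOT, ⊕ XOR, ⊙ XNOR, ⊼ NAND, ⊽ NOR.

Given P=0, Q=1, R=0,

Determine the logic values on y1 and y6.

y1 = Q XNOR P = 1 XNOR 0 = 0
y6 = NOT Q = NOT 1 = 0

y1 = 0  y6 = 0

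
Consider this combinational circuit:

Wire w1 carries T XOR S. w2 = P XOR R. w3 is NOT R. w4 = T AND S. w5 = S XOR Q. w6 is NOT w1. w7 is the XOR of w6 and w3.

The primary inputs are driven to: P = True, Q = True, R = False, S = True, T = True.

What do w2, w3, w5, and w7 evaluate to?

w1 = T XOR S = True XOR True = False
w2 = P XOR R = True XOR False = True
w3 = NOT R = NOT False = True
w5 = S XOR Q = True XOR True = False
w6 = NOT w1 = NOT False = True
w7 = w6 XOR w3 = True XOR True = False

w2 = True, w3 = True, w5 = False, w7 = False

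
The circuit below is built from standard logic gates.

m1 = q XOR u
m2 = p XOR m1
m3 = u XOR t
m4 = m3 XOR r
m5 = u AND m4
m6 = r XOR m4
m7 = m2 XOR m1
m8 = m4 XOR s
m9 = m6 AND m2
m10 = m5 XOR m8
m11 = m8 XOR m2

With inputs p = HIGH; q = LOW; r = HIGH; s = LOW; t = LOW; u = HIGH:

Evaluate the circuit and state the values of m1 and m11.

m1 = HIGH  m11 = LOW

m1 = q XOR u = LOW XOR HIGH = HIGH
m2 = p XOR m1 = HIGH XOR HIGH = LOW
m3 = u XOR t = HIGH XOR LOW = HIGH
m4 = m3 XOR r = HIGH XOR HIGH = LOW
m8 = m4 XOR s = LOW XOR LOW = LOW
m11 = m8 XOR m2 = LOW XOR LOW = LOW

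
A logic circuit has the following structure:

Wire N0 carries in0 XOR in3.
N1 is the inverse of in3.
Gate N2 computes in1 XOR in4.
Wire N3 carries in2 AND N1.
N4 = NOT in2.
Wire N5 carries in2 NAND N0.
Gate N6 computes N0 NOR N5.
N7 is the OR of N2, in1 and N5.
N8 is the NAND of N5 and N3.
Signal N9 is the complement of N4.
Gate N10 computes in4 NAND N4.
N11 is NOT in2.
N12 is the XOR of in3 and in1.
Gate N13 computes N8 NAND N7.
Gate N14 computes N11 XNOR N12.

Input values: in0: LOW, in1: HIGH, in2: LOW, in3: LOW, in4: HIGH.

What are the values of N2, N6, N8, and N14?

N2 = LOW, N6 = LOW, N8 = HIGH, N14 = HIGH

N0 = in0 XOR in3 = LOW XOR LOW = LOW
N1 = NOT in3 = NOT LOW = HIGH
N2 = in1 XOR in4 = HIGH XOR HIGH = LOW
N3 = in2 AND N1 = LOW AND HIGH = LOW
N5 = in2 NAND N0 = LOW NAND LOW = HIGH
N6 = N0 NOR N5 = LOW NOR HIGH = LOW
N8 = N5 NAND N3 = HIGH NAND LOW = HIGH
N11 = NOT in2 = NOT LOW = HIGH
N12 = in3 XOR in1 = LOW XOR HIGH = HIGH
N14 = N11 XNOR N12 = HIGH XNOR HIGH = HIGH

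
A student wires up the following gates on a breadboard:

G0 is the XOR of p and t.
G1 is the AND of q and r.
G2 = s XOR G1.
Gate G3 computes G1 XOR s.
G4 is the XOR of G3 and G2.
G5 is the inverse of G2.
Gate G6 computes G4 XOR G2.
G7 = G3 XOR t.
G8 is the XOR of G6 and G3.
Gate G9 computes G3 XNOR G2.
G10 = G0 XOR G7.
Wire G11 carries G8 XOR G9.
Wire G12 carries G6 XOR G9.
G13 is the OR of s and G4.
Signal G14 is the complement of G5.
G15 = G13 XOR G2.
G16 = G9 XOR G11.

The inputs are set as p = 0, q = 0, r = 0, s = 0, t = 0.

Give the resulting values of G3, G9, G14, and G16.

G1 = q AND r = 0 AND 0 = 0
G2 = s XOR G1 = 0 XOR 0 = 0
G3 = G1 XOR s = 0 XOR 0 = 0
G4 = G3 XOR G2 = 0 XOR 0 = 0
G5 = NOT G2 = NOT 0 = 1
G6 = G4 XOR G2 = 0 XOR 0 = 0
G8 = G6 XOR G3 = 0 XOR 0 = 0
G9 = G3 XNOR G2 = 0 XNOR 0 = 1
G11 = G8 XOR G9 = 0 XOR 1 = 1
G14 = NOT G5 = NOT 1 = 0
G16 = G9 XOR G11 = 1 XOR 1 = 0

G3 = 0; G9 = 1; G14 = 0; G16 = 0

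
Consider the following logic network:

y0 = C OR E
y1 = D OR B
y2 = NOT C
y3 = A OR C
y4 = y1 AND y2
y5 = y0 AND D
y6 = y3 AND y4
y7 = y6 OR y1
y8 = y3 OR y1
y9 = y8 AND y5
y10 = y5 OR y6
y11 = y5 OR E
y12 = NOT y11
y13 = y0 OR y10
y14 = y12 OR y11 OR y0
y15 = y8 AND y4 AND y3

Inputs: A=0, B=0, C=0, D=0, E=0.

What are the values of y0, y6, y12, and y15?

y0 = 0; y6 = 0; y12 = 1; y15 = 0

y0 = C OR E = 0 OR 0 = 0
y1 = D OR B = 0 OR 0 = 0
y2 = NOT C = NOT 0 = 1
y3 = A OR C = 0 OR 0 = 0
y4 = y1 AND y2 = 0 AND 1 = 0
y5 = y0 AND D = 0 AND 0 = 0
y6 = y3 AND y4 = 0 AND 0 = 0
y8 = y3 OR y1 = 0 OR 0 = 0
y11 = y5 OR E = 0 OR 0 = 0
y12 = NOT y11 = NOT 0 = 1
y15 = y8 AND y4 AND y3 = 0 AND 0 AND 0 = 0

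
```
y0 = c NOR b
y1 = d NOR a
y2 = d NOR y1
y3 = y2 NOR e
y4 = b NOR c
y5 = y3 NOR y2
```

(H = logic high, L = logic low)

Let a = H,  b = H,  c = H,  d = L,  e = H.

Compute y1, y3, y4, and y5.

y1 = L  y3 = L  y4 = L  y5 = L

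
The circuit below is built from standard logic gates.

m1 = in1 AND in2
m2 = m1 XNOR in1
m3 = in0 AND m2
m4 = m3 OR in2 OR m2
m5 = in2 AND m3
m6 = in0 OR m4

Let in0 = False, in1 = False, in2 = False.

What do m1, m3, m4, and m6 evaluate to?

m1 = in1 AND in2 = False AND False = False
m2 = m1 XNOR in1 = False XNOR False = True
m3 = in0 AND m2 = False AND True = False
m4 = m3 OR in2 OR m2 = False OR False OR True = True
m6 = in0 OR m4 = False OR True = True

m1 = False, m3 = False, m4 = True, m6 = True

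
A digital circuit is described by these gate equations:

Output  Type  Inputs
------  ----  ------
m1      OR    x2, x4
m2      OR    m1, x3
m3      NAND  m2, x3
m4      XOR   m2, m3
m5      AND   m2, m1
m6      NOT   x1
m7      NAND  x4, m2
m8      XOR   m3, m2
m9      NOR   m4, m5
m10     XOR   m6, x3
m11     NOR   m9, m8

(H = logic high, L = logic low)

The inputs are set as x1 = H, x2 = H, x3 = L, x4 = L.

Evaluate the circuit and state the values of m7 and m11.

m1 = x2 OR x4 = H OR L = H
m2 = m1 OR x3 = H OR L = H
m3 = m2 NAND x3 = H NAND L = H
m4 = m2 XOR m3 = H XOR H = L
m5 = m2 AND m1 = H AND H = H
m7 = x4 NAND m2 = L NAND H = H
m8 = m3 XOR m2 = H XOR H = L
m9 = m4 NOR m5 = L NOR H = L
m11 = m9 NOR m8 = L NOR L = H

m7 = H, m11 = H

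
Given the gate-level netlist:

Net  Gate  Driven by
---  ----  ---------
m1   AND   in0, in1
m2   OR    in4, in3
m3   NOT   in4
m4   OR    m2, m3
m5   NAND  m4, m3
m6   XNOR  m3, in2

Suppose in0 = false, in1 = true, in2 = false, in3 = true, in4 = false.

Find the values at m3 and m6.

m3 = true; m6 = false

m3 = NOT in4 = NOT false = true
m6 = m3 XNOR in2 = true XNOR false = false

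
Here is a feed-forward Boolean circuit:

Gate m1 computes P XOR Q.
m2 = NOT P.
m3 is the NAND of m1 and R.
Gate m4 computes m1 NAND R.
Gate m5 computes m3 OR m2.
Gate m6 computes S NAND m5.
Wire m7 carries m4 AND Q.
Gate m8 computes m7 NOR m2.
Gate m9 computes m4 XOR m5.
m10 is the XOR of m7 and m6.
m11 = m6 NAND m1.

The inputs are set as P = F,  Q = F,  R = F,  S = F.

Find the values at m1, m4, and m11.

m1 = F; m4 = T; m11 = T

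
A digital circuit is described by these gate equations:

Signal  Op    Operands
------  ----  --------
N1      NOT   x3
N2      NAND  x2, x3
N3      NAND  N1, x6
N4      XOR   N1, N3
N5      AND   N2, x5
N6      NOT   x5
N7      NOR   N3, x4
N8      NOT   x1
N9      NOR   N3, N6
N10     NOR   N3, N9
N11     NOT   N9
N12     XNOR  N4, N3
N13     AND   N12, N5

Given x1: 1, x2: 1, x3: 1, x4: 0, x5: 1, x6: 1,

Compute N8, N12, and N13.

N8 = 0, N12 = 1, N13 = 0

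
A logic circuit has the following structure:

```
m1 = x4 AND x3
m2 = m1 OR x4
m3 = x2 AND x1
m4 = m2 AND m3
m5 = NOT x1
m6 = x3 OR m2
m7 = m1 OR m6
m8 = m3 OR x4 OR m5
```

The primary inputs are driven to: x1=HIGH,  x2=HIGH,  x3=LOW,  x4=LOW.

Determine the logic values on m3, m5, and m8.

m3 = HIGH  m5 = LOW  m8 = HIGH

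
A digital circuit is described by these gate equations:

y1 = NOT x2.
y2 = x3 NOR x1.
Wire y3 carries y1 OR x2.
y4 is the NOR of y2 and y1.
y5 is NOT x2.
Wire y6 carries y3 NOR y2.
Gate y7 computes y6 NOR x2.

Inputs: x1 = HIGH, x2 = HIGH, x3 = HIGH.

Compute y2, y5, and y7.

y2 = LOW; y5 = LOW; y7 = LOW

y1 = NOT x2 = NOT HIGH = LOW
y2 = x3 NOR x1 = HIGH NOR HIGH = LOW
y3 = y1 OR x2 = LOW OR HIGH = HIGH
y5 = NOT x2 = NOT HIGH = LOW
y6 = y3 NOR y2 = HIGH NOR LOW = LOW
y7 = y6 NOR x2 = LOW NOR HIGH = LOW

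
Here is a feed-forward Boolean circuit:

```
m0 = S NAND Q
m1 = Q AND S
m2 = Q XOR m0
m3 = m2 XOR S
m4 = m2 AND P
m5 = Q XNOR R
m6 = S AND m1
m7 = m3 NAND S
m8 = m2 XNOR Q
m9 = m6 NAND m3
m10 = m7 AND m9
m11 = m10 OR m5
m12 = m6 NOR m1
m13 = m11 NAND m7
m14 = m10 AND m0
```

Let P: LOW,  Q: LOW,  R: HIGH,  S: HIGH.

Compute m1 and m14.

m1 = LOW; m14 = HIGH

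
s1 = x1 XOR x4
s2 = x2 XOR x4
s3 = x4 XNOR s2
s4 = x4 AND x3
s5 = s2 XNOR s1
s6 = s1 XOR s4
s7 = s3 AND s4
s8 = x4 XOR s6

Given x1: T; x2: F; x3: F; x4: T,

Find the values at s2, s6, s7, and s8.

s2 = T, s6 = F, s7 = F, s8 = T

s1 = x1 XOR x4 = T XOR T = F
s2 = x2 XOR x4 = F XOR T = T
s3 = x4 XNOR s2 = T XNOR T = T
s4 = x4 AND x3 = T AND F = F
s6 = s1 XOR s4 = F XOR F = F
s7 = s3 AND s4 = T AND F = F
s8 = x4 XOR s6 = T XOR F = T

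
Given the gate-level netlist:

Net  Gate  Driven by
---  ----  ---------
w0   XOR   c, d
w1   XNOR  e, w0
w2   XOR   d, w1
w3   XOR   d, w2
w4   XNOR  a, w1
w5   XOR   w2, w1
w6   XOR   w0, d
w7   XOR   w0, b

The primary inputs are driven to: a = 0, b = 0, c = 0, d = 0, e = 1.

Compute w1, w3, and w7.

w1 = 0  w3 = 0  w7 = 0

w0 = c XOR d = 0 XOR 0 = 0
w1 = e XNOR w0 = 1 XNOR 0 = 0
w2 = d XOR w1 = 0 XOR 0 = 0
w3 = d XOR w2 = 0 XOR 0 = 0
w7 = w0 XOR b = 0 XOR 0 = 0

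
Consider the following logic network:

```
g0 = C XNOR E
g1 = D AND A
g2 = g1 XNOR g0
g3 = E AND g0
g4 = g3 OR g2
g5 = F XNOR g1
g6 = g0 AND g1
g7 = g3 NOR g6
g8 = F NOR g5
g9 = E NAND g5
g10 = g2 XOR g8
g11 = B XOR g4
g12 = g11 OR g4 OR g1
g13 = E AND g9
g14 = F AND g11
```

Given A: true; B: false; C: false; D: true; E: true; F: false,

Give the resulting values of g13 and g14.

g13 = true; g14 = false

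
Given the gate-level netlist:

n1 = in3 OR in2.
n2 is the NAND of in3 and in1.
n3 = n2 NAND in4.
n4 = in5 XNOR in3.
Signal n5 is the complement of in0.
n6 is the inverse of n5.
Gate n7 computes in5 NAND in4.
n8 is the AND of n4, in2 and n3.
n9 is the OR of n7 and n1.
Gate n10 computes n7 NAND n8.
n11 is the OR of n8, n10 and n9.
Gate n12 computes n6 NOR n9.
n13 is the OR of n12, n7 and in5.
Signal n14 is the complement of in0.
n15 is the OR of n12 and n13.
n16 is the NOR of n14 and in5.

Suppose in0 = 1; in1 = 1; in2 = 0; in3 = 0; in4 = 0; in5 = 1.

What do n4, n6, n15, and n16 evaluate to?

n4 = 0; n6 = 1; n15 = 1; n16 = 0

n1 = in3 OR in2 = 0 OR 0 = 0
n4 = in5 XNOR in3 = 1 XNOR 0 = 0
n5 = NOT in0 = NOT 1 = 0
n6 = NOT n5 = NOT 0 = 1
n7 = in5 NAND in4 = 1 NAND 0 = 1
n9 = n7 OR n1 = 1 OR 0 = 1
n12 = n6 NOR n9 = 1 NOR 1 = 0
n13 = n12 OR n7 OR in5 = 0 OR 1 OR 1 = 1
n14 = NOT in0 = NOT 1 = 0
n15 = n12 OR n13 = 0 OR 1 = 1
n16 = n14 NOR in5 = 0 NOR 1 = 0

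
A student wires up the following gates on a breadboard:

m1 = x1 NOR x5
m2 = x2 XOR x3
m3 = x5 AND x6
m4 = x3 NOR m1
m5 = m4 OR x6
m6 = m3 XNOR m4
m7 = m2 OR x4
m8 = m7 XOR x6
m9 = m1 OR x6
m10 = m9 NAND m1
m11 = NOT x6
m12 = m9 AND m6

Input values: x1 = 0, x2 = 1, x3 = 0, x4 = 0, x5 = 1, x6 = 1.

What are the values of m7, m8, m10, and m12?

m1 = x1 NOR x5 = 0 NOR 1 = 0
m2 = x2 XOR x3 = 1 XOR 0 = 1
m3 = x5 AND x6 = 1 AND 1 = 1
m4 = x3 NOR m1 = 0 NOR 0 = 1
m6 = m3 XNOR m4 = 1 XNOR 1 = 1
m7 = m2 OR x4 = 1 OR 0 = 1
m8 = m7 XOR x6 = 1 XOR 1 = 0
m9 = m1 OR x6 = 0 OR 1 = 1
m10 = m9 NAND m1 = 1 NAND 0 = 1
m12 = m9 AND m6 = 1 AND 1 = 1

m7 = 1  m8 = 0  m10 = 1  m12 = 1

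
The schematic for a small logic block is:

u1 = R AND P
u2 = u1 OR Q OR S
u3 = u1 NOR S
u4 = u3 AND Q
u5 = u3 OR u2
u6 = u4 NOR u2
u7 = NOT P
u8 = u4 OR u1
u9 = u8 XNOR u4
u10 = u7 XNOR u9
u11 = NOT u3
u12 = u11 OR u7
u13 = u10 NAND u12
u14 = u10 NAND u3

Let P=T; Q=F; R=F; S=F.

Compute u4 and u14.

u4 = F, u14 = T

u1 = R AND P = F AND T = F
u3 = u1 NOR S = F NOR F = T
u4 = u3 AND Q = T AND F = F
u7 = NOT P = NOT T = F
u8 = u4 OR u1 = F OR F = F
u9 = u8 XNOR u4 = F XNOR F = T
u10 = u7 XNOR u9 = F XNOR T = F
u14 = u10 NAND u3 = F NAND T = T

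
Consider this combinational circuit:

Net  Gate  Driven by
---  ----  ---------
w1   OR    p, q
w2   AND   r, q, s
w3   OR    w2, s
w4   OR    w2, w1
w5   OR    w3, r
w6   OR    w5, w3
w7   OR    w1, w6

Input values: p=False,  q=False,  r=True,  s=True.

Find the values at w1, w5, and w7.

w1 = p OR q = False OR False = False
w2 = r AND q AND s = True AND False AND True = False
w3 = w2 OR s = False OR True = True
w5 = w3 OR r = True OR True = True
w6 = w5 OR w3 = True OR True = True
w7 = w1 OR w6 = False OR True = True

w1 = False  w5 = True  w7 = True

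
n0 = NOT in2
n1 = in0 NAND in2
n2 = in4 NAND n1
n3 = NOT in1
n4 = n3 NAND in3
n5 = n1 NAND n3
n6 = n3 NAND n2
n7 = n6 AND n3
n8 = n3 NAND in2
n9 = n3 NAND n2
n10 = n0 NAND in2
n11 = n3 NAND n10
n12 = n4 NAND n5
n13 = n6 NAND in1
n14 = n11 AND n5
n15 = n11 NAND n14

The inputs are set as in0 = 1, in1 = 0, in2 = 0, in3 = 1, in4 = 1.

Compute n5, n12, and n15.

n5 = 0, n12 = 1, n15 = 1

n0 = NOT in2 = NOT 0 = 1
n1 = in0 NAND in2 = 1 NAND 0 = 1
n3 = NOT in1 = NOT 0 = 1
n4 = n3 NAND in3 = 1 NAND 1 = 0
n5 = n1 NAND n3 = 1 NAND 1 = 0
n10 = n0 NAND in2 = 1 NAND 0 = 1
n11 = n3 NAND n10 = 1 NAND 1 = 0
n12 = n4 NAND n5 = 0 NAND 0 = 1
n14 = n11 AND n5 = 0 AND 0 = 0
n15 = n11 NAND n14 = 0 NAND 0 = 1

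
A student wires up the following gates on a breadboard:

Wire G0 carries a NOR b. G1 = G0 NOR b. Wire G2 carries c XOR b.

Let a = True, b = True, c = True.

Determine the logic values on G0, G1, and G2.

G0 = a NOR b = True NOR True = False
G1 = G0 NOR b = False NOR True = False
G2 = c XOR b = True XOR True = False

G0 = False; G1 = False; G2 = False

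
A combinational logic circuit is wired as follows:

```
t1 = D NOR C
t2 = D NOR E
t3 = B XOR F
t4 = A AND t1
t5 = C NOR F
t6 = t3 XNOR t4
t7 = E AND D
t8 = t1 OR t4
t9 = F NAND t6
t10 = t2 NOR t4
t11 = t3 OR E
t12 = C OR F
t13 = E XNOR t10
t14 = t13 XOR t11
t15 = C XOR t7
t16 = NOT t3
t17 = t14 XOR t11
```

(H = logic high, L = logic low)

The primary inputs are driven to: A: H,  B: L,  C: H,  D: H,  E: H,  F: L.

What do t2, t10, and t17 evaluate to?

t1 = D NOR C = H NOR H = L
t2 = D NOR E = H NOR H = L
t3 = B XOR F = L XOR L = L
t4 = A AND t1 = H AND L = L
t10 = t2 NOR t4 = L NOR L = H
t11 = t3 OR E = L OR H = H
t13 = E XNOR t10 = H XNOR H = H
t14 = t13 XOR t11 = H XOR H = L
t17 = t14 XOR t11 = L XOR H = H

t2 = L  t10 = H  t17 = H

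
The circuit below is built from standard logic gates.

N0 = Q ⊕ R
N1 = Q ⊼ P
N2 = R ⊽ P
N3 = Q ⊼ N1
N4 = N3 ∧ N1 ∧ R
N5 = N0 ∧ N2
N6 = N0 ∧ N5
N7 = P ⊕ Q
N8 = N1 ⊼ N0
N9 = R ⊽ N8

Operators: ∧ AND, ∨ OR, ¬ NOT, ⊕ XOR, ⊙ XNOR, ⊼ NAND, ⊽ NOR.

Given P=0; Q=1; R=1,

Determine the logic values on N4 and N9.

N0 = Q XOR R = 1 XOR 1 = 0
N1 = Q NAND P = 1 NAND 0 = 1
N3 = Q NAND N1 = 1 NAND 1 = 0
N4 = N3 AND N1 AND R = 0 AND 1 AND 1 = 0
N8 = N1 NAND N0 = 1 NAND 0 = 1
N9 = R NOR N8 = 1 NOR 1 = 0

N4 = 0, N9 = 0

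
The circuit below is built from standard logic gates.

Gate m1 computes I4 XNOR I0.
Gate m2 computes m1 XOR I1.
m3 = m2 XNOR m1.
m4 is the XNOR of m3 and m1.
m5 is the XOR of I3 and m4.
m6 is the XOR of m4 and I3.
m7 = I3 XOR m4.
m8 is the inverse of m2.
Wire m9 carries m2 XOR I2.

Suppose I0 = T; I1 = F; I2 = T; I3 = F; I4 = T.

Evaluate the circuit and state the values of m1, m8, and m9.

m1 = T, m8 = F, m9 = F

m1 = I4 XNOR I0 = T XNOR T = T
m2 = m1 XOR I1 = T XOR F = T
m8 = NOT m2 = NOT T = F
m9 = m2 XOR I2 = T XOR T = F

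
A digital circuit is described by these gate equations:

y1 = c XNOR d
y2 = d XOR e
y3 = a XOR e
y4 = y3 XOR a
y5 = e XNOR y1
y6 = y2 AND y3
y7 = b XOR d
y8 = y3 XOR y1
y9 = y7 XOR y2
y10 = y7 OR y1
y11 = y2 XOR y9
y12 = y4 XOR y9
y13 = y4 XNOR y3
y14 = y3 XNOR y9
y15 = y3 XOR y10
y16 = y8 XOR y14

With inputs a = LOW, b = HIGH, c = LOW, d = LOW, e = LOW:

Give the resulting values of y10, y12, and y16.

y10 = HIGH  y12 = HIGH  y16 = HIGH

y1 = c XNOR d = LOW XNOR LOW = HIGH
y2 = d XOR e = LOW XOR LOW = LOW
y3 = a XOR e = LOW XOR LOW = LOW
y4 = y3 XOR a = LOW XOR LOW = LOW
y7 = b XOR d = HIGH XOR LOW = HIGH
y8 = y3 XOR y1 = LOW XOR HIGH = HIGH
y9 = y7 XOR y2 = HIGH XOR LOW = HIGH
y10 = y7 OR y1 = HIGH OR HIGH = HIGH
y12 = y4 XOR y9 = LOW XOR HIGH = HIGH
y14 = y3 XNOR y9 = LOW XNOR HIGH = LOW
y16 = y8 XOR y14 = HIGH XOR LOW = HIGH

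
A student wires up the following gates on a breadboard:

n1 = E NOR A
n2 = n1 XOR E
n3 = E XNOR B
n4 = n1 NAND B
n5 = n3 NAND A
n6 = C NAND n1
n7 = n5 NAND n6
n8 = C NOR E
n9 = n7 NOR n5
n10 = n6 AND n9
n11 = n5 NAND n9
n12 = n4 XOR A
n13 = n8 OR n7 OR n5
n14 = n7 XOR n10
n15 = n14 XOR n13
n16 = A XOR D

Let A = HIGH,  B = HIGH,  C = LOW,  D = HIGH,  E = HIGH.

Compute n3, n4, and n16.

n1 = E NOR A = HIGH NOR HIGH = LOW
n3 = E XNOR B = HIGH XNOR HIGH = HIGH
n4 = n1 NAND B = LOW NAND HIGH = HIGH
n16 = A XOR D = HIGH XOR HIGH = LOW

n3 = HIGH; n4 = HIGH; n16 = LOW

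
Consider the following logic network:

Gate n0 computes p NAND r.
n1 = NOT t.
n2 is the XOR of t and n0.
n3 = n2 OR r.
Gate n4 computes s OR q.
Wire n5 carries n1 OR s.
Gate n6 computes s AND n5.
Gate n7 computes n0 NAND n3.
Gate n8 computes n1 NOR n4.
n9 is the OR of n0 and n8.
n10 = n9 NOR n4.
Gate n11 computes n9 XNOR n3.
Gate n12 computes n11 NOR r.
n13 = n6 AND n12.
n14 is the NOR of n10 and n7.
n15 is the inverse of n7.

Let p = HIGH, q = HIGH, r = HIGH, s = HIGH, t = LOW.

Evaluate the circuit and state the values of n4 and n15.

n4 = HIGH  n15 = LOW

n0 = p NAND r = HIGH NAND HIGH = LOW
n2 = t XOR n0 = LOW XOR LOW = LOW
n3 = n2 OR r = LOW OR HIGH = HIGH
n4 = s OR q = HIGH OR HIGH = HIGH
n7 = n0 NAND n3 = LOW NAND HIGH = HIGH
n15 = NOT n7 = NOT HIGH = LOW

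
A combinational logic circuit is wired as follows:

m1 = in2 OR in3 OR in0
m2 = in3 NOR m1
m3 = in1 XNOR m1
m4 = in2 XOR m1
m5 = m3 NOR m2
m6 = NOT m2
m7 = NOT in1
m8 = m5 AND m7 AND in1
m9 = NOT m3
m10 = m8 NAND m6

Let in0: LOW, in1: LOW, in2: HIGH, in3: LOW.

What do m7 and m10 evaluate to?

m7 = HIGH, m10 = HIGH

m1 = in2 OR in3 OR in0 = HIGH OR LOW OR LOW = HIGH
m2 = in3 NOR m1 = LOW NOR HIGH = LOW
m3 = in1 XNOR m1 = LOW XNOR HIGH = LOW
m5 = m3 NOR m2 = LOW NOR LOW = HIGH
m6 = NOT m2 = NOT LOW = HIGH
m7 = NOT in1 = NOT LOW = HIGH
m8 = m5 AND m7 AND in1 = HIGH AND HIGH AND LOW = LOW
m10 = m8 NAND m6 = LOW NAND HIGH = HIGH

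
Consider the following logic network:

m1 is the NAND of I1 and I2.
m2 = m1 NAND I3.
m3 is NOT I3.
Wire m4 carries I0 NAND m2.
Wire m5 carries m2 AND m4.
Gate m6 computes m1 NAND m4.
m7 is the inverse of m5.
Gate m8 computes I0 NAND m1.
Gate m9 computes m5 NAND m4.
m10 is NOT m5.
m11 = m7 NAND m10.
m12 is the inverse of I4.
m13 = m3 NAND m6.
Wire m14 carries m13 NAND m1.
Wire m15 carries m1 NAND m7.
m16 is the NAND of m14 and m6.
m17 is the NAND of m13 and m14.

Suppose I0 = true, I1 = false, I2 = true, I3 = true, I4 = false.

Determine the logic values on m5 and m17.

m5 = false; m17 = true

m1 = I1 NAND I2 = false NAND true = true
m2 = m1 NAND I3 = true NAND true = false
m3 = NOT I3 = NOT true = false
m4 = I0 NAND m2 = true NAND false = true
m5 = m2 AND m4 = false AND true = false
m6 = m1 NAND m4 = true NAND true = false
m13 = m3 NAND m6 = false NAND false = true
m14 = m13 NAND m1 = true NAND true = false
m17 = m13 NAND m14 = true NAND false = true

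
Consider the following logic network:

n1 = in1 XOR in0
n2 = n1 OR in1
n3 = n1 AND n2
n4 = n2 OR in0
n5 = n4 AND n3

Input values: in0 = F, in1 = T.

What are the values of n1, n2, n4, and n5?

n1 = T  n2 = T  n4 = T  n5 = T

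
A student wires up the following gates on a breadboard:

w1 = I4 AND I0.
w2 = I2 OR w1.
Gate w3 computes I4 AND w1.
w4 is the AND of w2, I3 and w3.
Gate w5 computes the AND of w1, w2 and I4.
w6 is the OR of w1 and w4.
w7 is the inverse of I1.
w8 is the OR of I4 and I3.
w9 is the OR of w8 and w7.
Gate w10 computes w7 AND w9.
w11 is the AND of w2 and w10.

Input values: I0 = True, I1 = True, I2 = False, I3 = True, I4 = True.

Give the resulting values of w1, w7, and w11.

w1 = True  w7 = False  w11 = False

w1 = I4 AND I0 = True AND True = True
w2 = I2 OR w1 = False OR True = True
w7 = NOT I1 = NOT True = False
w8 = I4 OR I3 = True OR True = True
w9 = w8 OR w7 = True OR False = True
w10 = w7 AND w9 = False AND True = False
w11 = w2 AND w10 = True AND False = False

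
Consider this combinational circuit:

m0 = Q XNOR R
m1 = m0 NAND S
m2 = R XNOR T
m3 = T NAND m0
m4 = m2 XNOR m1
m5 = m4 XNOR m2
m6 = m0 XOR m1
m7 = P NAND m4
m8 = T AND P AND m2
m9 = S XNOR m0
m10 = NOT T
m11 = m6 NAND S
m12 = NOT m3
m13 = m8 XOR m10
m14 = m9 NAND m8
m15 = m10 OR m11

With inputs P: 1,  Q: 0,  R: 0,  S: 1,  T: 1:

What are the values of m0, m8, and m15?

m0 = Q XNOR R = 0 XNOR 0 = 1
m1 = m0 NAND S = 1 NAND 1 = 0
m2 = R XNOR T = 0 XNOR 1 = 0
m6 = m0 XOR m1 = 1 XOR 0 = 1
m8 = T AND P AND m2 = 1 AND 1 AND 0 = 0
m10 = NOT T = NOT 1 = 0
m11 = m6 NAND S = 1 NAND 1 = 0
m15 = m10 OR m11 = 0 OR 0 = 0

m0 = 1  m8 = 0  m15 = 0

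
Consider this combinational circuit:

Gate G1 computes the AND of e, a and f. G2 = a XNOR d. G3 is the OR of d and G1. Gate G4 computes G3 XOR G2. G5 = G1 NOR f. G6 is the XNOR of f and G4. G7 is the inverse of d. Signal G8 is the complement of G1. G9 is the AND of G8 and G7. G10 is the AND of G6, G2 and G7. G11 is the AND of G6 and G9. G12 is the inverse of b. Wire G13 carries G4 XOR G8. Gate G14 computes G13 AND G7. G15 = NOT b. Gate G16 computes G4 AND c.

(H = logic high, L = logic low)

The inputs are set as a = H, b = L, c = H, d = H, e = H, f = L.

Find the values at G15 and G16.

G15 = H; G16 = L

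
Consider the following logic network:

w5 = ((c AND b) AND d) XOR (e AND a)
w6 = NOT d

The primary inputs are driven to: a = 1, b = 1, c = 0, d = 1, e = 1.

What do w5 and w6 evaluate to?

w5 = 1; w6 = 0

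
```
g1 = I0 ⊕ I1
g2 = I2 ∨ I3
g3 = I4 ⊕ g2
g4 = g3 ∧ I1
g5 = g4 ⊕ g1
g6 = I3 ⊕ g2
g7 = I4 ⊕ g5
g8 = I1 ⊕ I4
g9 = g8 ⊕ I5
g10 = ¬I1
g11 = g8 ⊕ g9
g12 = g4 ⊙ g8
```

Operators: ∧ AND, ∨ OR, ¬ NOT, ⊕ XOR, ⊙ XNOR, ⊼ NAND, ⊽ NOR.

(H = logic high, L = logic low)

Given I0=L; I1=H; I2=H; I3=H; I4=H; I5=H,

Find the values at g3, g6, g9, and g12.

g3 = L, g6 = L, g9 = H, g12 = H

g2 = I2 OR I3 = H OR H = H
g3 = I4 XOR g2 = H XOR H = L
g4 = g3 AND I1 = L AND H = L
g6 = I3 XOR g2 = H XOR H = L
g8 = I1 XOR I4 = H XOR H = L
g9 = g8 XOR I5 = L XOR H = H
g12 = g4 XNOR g8 = L XNOR L = H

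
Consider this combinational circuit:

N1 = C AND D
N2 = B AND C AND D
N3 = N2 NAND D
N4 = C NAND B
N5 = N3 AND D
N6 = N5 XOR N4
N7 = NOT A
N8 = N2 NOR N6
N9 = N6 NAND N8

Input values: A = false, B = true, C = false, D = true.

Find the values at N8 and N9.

N2 = B AND C AND D = true AND false AND true = false
N3 = N2 NAND D = false NAND true = true
N4 = C NAND B = false NAND true = true
N5 = N3 AND D = true AND true = true
N6 = N5 XOR N4 = true XOR true = false
N8 = N2 NOR N6 = false NOR false = true
N9 = N6 NAND N8 = false NAND true = true

N8 = true; N9 = true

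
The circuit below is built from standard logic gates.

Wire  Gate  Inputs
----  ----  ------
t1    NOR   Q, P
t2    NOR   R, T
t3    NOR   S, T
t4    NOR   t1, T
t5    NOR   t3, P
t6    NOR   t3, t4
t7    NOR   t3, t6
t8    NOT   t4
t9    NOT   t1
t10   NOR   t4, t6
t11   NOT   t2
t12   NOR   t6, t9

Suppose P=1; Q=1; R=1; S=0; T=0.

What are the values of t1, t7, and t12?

t1 = Q NOR P = 1 NOR 1 = 0
t3 = S NOR T = 0 NOR 0 = 1
t4 = t1 NOR T = 0 NOR 0 = 1
t6 = t3 NOR t4 = 1 NOR 1 = 0
t7 = t3 NOR t6 = 1 NOR 0 = 0
t9 = NOT t1 = NOT 0 = 1
t12 = t6 NOR t9 = 0 NOR 1 = 0

t1 = 0  t7 = 0  t12 = 0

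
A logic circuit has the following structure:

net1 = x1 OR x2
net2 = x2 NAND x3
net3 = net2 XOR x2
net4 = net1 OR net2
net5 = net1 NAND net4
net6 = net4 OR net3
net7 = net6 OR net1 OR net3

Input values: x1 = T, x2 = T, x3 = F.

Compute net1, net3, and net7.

net1 = T  net3 = F  net7 = T

net1 = x1 OR x2 = T OR T = T
net2 = x2 NAND x3 = T NAND F = T
net3 = net2 XOR x2 = T XOR T = F
net4 = net1 OR net2 = T OR T = T
net6 = net4 OR net3 = T OR F = T
net7 = net6 OR net1 OR net3 = T OR T OR F = T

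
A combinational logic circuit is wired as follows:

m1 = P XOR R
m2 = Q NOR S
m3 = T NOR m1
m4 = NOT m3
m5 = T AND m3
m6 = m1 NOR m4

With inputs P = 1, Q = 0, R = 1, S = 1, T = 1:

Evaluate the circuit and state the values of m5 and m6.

m5 = 0, m6 = 0

m1 = P XOR R = 1 XOR 1 = 0
m3 = T NOR m1 = 1 NOR 0 = 0
m4 = NOT m3 = NOT 0 = 1
m5 = T AND m3 = 1 AND 0 = 0
m6 = m1 NOR m4 = 0 NOR 1 = 0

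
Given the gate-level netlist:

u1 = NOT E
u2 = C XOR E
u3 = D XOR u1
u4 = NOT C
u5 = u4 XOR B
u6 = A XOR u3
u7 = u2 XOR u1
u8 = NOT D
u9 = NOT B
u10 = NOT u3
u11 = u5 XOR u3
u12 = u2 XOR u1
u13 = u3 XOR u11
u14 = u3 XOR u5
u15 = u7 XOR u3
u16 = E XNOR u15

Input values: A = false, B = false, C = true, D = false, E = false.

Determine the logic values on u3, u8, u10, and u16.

u3 = true  u8 = true  u10 = false  u16 = false

u1 = NOT E = NOT false = true
u2 = C XOR E = true XOR false = true
u3 = D XOR u1 = false XOR true = true
u7 = u2 XOR u1 = true XOR true = false
u8 = NOT D = NOT false = true
u10 = NOT u3 = NOT true = false
u15 = u7 XOR u3 = false XOR true = true
u16 = E XNOR u15 = false XNOR true = false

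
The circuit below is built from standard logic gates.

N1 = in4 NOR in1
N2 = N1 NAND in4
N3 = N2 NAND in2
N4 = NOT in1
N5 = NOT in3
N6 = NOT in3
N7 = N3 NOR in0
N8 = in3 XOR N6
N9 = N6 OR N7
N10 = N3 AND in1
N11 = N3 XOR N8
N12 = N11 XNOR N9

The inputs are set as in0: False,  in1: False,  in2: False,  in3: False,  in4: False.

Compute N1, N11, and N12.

N1 = True; N11 = False; N12 = False

N1 = in4 NOR in1 = False NOR False = True
N2 = N1 NAND in4 = True NAND False = True
N3 = N2 NAND in2 = True NAND False = True
N6 = NOT in3 = NOT False = True
N7 = N3 NOR in0 = True NOR False = False
N8 = in3 XOR N6 = False XOR True = True
N9 = N6 OR N7 = True OR False = True
N11 = N3 XOR N8 = True XOR True = False
N12 = N11 XNOR N9 = False XNOR True = False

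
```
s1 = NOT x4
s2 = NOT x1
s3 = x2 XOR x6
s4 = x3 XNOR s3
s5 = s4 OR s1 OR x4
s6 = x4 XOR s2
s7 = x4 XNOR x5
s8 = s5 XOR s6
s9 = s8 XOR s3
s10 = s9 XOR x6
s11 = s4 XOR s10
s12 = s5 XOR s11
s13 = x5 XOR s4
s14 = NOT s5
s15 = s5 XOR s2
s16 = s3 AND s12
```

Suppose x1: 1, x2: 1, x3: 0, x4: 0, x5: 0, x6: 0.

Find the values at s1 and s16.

s1 = NOT x4 = NOT 0 = 1
s2 = NOT x1 = NOT 1 = 0
s3 = x2 XOR x6 = 1 XOR 0 = 1
s4 = x3 XNOR s3 = 0 XNOR 1 = 0
s5 = s4 OR s1 OR x4 = 0 OR 1 OR 0 = 1
s6 = x4 XOR s2 = 0 XOR 0 = 0
s8 = s5 XOR s6 = 1 XOR 0 = 1
s9 = s8 XOR s3 = 1 XOR 1 = 0
s10 = s9 XOR x6 = 0 XOR 0 = 0
s11 = s4 XOR s10 = 0 XOR 0 = 0
s12 = s5 XOR s11 = 1 XOR 0 = 1
s16 = s3 AND s12 = 1 AND 1 = 1

s1 = 1, s16 = 1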